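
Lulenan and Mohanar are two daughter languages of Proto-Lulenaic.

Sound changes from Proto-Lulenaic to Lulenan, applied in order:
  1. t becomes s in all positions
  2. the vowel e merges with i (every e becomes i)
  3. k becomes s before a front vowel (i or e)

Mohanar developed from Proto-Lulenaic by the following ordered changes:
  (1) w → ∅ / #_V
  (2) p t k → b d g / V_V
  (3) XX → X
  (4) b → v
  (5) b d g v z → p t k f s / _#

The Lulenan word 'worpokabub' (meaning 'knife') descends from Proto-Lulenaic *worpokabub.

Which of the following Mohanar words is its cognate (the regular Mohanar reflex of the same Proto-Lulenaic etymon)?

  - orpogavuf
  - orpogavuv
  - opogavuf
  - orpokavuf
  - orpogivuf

orpogavuf

Mohanar: *worpokabub
  worpokabub → orpokabub   [glide loss]
  orpokabub → orpogabub   [intervocalic voicing]
  orpogabub (rule 3 does not apply)
  orpogabub → orpogavuv   [unconditioned shift]
  orpogavuv → orpogavuf   [final devoicing]
  giving Mohanar orpogavuf.
Among the options, 'orpogavuf' alone shows every Mohanar change applied in order.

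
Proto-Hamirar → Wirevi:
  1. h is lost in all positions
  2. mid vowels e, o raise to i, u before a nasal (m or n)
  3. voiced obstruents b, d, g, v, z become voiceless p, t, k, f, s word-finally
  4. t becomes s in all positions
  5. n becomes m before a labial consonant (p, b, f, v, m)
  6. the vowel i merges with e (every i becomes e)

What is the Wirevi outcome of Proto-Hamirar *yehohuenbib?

Wirevi: start from *yehohuenbib.
  rule 1 (h-loss): yehohuenbib → yeouenbib
  rule 2 (pre-nasal raising): yeouenbib → yeouinbib
  rule 3 (final devoicing): yeouinbib → yeouinbip
  rule 4: no change — yeouinbip
  rule 5 (nasal place assimilation): yeouinbip → yeouimbip
  rule 6 (vowel merger): yeouimbip → yeouembep
  ⇒ Wirevi yeouembep

yeouembep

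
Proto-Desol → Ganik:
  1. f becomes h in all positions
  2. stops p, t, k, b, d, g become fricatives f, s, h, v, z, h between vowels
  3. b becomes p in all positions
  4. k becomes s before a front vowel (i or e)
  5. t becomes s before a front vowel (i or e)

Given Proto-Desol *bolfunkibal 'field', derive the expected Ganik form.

Ganik: *bolfunkibal > bolhunkibal > bolhunkival > polhunkival > polhunsival  (by unconditioned shift, intervocalic lenition, unconditioned shift, palatalisation)

polhunsival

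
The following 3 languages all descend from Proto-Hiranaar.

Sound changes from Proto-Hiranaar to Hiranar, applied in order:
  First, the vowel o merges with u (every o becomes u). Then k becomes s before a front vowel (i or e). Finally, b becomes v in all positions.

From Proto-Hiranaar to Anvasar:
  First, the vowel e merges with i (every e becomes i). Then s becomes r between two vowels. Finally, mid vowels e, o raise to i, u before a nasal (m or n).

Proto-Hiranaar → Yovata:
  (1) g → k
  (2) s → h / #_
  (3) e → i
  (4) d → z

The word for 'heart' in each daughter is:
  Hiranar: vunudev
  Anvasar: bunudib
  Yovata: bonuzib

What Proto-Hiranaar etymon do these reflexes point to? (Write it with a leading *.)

Position 6: Hiranar has e, Anvasar has i, Yovata has i. Hiranar preserves e here (none of its changes turn any other segment into e), so the proto-segment is *e.
Position 2: Hiranar has u, Anvasar has u, Yovata has o. Yovata preserves o here (none of its changes turn any other segment into o), so the proto-segment is *o.
Position 5: Hiranar has d, Anvasar has d, Yovata has z. Hiranar preserves d here (none of its changes turn any other segment into d), so the proto-segment is *d.
This points to *bonudeb. Verify forward in each daughter:
Hiranar: *bonudeb > bunudeb > vunudev  (by vowel merger, unconditioned shift)
Anvasar: *bonudeb > bonudib > bunudib  (by vowel merger, pre-nasal raising)
Yovata: start from *bonudeb.
  rule 1: no change — bonudeb
  rule 2: no change — bonudeb
  rule 3 (vowel merger): bonudeb → bonudib
  rule 4 (unconditioned shift): bonudib → bonuzib
  ⇒ Yovata bonuzib
*bonudeb is the unique common source.

*bonudeb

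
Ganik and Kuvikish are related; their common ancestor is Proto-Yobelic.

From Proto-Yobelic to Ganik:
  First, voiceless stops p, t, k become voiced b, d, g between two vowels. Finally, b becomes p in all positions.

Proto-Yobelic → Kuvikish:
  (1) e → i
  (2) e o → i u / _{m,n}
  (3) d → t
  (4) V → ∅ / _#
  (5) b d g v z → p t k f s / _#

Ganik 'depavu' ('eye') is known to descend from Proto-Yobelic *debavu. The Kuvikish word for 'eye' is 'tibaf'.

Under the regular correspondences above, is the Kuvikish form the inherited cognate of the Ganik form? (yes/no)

yes

Derive the expected Kuvikish reflex of *debavu:
Kuvikish: *debavu > dibavu > tibavu > tibav > tibaf  (by vowel merger, unconditioned shift, apocope, final devoicing)
Kuvikish 'tibaf' matches the regular reflex exactly, so the pair is cognate.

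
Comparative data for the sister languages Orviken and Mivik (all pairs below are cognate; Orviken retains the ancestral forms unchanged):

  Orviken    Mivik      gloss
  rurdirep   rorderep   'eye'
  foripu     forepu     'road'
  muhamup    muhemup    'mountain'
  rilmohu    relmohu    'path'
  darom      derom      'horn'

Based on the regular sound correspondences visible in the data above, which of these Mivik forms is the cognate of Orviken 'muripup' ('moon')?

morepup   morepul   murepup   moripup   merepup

rurdirep ~ rorderep — Orviken u corresponds to Mivik o after a consonant, before r.
foripu ~ forepu — Orviken i corresponds to Mivik e after a consonant, before a labial obstruent.
Applying these to Orviken 'muripup':
  muripup → moripup   (u→o after a consonant, before r)
  moripup → morepup   (i→e after a consonant, before a labial obstruent)
So the Mivik cognate is 'morepup'.

morepup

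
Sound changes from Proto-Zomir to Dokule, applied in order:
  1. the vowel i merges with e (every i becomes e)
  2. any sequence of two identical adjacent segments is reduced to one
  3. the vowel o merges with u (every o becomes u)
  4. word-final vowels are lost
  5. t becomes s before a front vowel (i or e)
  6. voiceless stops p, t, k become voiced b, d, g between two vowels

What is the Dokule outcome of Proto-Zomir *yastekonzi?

yassegunz

Dokule: *yastekonzi
  yastekonzi → yastekonze   [vowel merger]
  yastekonze (rule 2 does not apply)
  yastekonze → yastekunze   [vowel merger]
  yastekunze → yastekunz   [apocope]
  yastekunz → yassekunz   [palatalisation]
  yassekunz → yassegunz   [intervocalic voicing]
  giving Dokule yassegunz.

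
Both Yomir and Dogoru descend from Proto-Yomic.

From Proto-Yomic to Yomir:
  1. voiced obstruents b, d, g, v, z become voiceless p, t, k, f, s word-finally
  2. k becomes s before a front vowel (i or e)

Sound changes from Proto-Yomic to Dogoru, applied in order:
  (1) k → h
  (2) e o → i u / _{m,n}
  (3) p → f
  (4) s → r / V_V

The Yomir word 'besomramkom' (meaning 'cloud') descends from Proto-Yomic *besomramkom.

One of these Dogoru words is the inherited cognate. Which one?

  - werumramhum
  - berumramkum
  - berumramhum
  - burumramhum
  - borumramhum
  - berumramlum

berumramhum

Dogoru: *besomramkom > besomramhom > besumramhum > berumramhum  (by unconditioned shift, pre-nasal raising, rhotacism)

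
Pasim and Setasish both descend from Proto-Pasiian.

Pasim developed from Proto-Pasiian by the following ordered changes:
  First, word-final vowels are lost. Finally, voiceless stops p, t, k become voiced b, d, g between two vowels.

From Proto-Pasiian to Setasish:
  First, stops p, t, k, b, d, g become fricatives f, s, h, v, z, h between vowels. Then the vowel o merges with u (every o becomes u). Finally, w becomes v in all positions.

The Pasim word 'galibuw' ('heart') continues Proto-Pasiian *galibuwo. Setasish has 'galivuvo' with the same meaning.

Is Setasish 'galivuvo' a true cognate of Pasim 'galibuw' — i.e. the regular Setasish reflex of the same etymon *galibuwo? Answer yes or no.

no

Derive the expected Setasish reflex of *galibuwo:
Setasish: *galibuwo > galivuwo > galivuwu > galivuvu  (by intervocalic lenition, vowel merger, unconditioned shift)
The regular Setasish reflex would be 'galivuvu', but the attested form is 'galivuvo'. The correspondence is irregular, so they are not cognates (the Setasish form has a different source).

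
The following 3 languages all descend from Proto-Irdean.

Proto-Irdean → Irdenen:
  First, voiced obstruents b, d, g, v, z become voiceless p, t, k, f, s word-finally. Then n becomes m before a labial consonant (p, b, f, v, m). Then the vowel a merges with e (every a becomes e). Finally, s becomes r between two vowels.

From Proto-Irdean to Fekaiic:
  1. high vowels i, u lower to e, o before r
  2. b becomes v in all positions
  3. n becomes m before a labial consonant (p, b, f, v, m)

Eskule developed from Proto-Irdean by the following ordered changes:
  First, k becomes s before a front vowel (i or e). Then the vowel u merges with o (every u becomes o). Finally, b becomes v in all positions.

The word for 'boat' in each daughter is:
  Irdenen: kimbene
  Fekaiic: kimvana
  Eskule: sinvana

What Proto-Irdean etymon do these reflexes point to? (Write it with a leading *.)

*kinbana

Position 4: Irdenen has b, Fekaiic has v, Eskule has v. Irdenen preserves b here (none of its changes turn any other segment into b), so the proto-segment is *b.
Position 3: Irdenen has m, Fekaiic has m, Eskule has n. Eskule preserves n here (none of its changes turn any other segment into n), so the proto-segment is *n.
Verify the candidate proto-form against each daughter:
Irdenen: start from *kinbana.
  rule 1: no change — kinbana
  rule 2 (nasal place assimilation): kinbana → kimbana
  rule 3 (vowel merger): kimbana → kimbene
  rule 4: no change — kimbene
  ⇒ Irdenen kimbene
Fekaiic: *kinbana
  kinbana (rule 1 does not apply)
  kinbana → kinvana   [unconditioned shift]
  kinvana → kimvana   [nasal place assimilation]
  giving Fekaiic kimvana.
Eskule: *kinbana > sinbana > sinvana  (by palatalisation, unconditioned shift)
No other proto-form is consistent with every reflex, so the reconstruction is *kinbana.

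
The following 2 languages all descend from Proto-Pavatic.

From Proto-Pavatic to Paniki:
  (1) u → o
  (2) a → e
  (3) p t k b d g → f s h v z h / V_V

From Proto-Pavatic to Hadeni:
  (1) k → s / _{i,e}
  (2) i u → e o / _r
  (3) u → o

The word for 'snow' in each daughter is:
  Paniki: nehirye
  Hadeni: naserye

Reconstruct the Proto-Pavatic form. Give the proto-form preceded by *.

*nakirye

Position 4: Paniki has i, Hadeni has e. Paniki preserves i here (none of its changes turn any other segment into i), so the proto-segment is *i.
Position 2: Paniki has e, Hadeni has a. Hadeni preserves a here (none of its changes turn any other segment into a), so the proto-segment is *a.
Position 3: Paniki has h, Hadeni has s. Taking the neighbouring segments as reconstructed: Paniki h could go back to *k or *g or *h; Hadeni s could go back to *k or *s — the one source consistent with every daughter is *k.
The remaining positions agree across the daughters. Check the candidate against every language:
Paniki: *nakirye
  nakirye (rule 1 does not apply)
  nakirye → nekirye   [vowel merger]
  nekirye → nehirye   [intervocalic lenition]
  giving Paniki nehirye.
Hadeni: start from *nakirye.
  rule 1 (palatalisation): nakirye → nasirye
  rule 2 (pre-rhotic lowering): nasirye → naserye
  rule 3: no change — naserye
  ⇒ Hadeni naserye
No other proto-form is consistent with every reflex, so the reconstruction is *nakirye.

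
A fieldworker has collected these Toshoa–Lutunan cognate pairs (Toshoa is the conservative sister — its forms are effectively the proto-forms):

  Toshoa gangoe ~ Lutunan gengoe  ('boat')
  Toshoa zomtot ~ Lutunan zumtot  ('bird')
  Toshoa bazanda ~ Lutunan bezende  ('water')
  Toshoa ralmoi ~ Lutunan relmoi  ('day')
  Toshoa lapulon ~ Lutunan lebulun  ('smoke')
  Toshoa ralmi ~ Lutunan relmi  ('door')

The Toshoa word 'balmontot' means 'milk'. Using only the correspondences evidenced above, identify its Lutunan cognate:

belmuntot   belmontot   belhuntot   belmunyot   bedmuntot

bazanda ~ bezende, ralmoi ~ relmoi — Toshoa a corresponds to Lutunan e after a consonant, before a consonant other than r, m, n, p, b, f, v.
lapulon ~ lebulun — Toshoa o corresponds to Lutunan u after a consonant, before a nasal.
Applying these to Toshoa 'balmontot':
  balmontot → belmontot   (a→e after a consonant, before a consonant other than r, m, n, p, b, f, v)
  belmontot → belmuntot   (o→u after a consonant, before a nasal)
So the Lutunan cognate is 'belmuntot'.

belmuntot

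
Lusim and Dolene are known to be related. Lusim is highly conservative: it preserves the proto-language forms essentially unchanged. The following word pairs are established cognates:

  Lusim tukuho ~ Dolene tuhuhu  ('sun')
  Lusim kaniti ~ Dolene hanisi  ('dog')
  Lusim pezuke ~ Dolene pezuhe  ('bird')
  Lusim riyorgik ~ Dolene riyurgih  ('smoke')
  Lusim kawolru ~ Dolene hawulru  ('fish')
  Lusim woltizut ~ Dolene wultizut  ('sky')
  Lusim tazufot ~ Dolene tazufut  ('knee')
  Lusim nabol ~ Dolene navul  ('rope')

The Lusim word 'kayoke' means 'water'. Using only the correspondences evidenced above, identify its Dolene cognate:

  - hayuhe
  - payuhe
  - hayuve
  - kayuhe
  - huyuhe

hayuhe

kaniti ~ hanisi, kawolru ~ hawulru — Lusim k corresponds to Dolene h word-initially before a back vowel.
kawolru ~ hawulru, woltizut ~ wultizut — Lusim o corresponds to Dolene u after a consonant, before a consonant other than r, m, n, p, b, f, v.
pezuke ~ pezuhe — Lusim k corresponds to Dolene h between vowels (before a front vowel).
Applying these to Lusim 'kayoke':
  kayoke → hayoke   (k→h word-initially before a back vowel)
  hayoke → hayuke   (o→u after a consonant, before a consonant other than r, m, n, p, b, f, v)
  hayuke → hayuhe   (k→h between vowels (before a front vowel))
So the Dolene cognate is 'hayuhe'.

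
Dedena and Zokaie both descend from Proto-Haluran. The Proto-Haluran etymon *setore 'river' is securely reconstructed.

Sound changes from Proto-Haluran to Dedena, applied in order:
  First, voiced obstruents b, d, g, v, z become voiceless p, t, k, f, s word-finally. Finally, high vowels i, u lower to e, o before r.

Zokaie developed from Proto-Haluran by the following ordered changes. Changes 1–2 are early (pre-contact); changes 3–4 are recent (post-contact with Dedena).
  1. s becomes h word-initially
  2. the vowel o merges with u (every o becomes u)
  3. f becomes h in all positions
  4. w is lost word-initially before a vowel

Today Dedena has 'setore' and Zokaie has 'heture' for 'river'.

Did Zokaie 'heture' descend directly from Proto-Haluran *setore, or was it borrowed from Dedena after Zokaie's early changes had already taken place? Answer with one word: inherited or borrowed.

If inherited, *setore would pass through all of Zokaie's changes:
Zokaie: *setore
  setore → hetore   [debuccalisation]
  hetore → heture   [vowel merger]
  heture (rule 3 does not apply)
  heture (rule 4 does not apply)
  giving Zokaie heture.
If borrowed from Dedena 'setore' after the early changes, it would undergo only the recent ones:
  rule 3 (unconditioned shift): no change (setore)
  rule 4 (glide loss): no change (setore)
  ⇒ as a loan: setore
Zokaie 'heture' matches the inherited outcome exactly, so it is an inherited cognate, not a loan.

inherited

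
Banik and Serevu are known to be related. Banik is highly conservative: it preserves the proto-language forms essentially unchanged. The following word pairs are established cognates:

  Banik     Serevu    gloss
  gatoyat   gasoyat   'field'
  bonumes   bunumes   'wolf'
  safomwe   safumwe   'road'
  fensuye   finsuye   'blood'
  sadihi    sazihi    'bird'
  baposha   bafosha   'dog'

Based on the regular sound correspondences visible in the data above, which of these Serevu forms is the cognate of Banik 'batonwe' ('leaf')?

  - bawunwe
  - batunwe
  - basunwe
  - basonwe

basunwe

gatoyat ~ gasoyat — Banik t corresponds to Serevu s between vowels (before a back vowel).
bonumes ~ bunumes — Banik o corresponds to Serevu u after a consonant, before a nasal.
Applying these to Banik 'batonwe':
  batonwe → basonwe   (t→s between vowels (before a back vowel))
  basonwe → basunwe   (o→u after a consonant, before a nasal)
So the Serevu cognate is 'basunwe'.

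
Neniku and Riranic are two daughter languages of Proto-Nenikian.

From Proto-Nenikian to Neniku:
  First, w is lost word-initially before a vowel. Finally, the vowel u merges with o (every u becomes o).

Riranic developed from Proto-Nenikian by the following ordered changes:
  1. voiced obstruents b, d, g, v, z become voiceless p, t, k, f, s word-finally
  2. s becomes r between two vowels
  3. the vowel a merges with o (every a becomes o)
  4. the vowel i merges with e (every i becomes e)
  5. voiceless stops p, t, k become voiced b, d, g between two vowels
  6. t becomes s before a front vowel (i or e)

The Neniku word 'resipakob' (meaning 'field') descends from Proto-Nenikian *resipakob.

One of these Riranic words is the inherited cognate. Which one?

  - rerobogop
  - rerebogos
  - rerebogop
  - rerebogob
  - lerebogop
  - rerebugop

rerebogop

Riranic: start from *resipakob.
  rule 1 (final devoicing): resipakob → resipakop
  rule 2 (rhotacism): resipakop → reripakop
  rule 3 (vowel merger): reripakop → reripokop
  rule 4 (vowel merger): reripokop → rerepokop
  rule 5 (intervocalic voicing): rerepokop → rerebogop
  rule 6: no change — rerebogop
  ⇒ Riranic rerebogop
Only 'rerebogop' matches the regular Riranic development of *resipakob.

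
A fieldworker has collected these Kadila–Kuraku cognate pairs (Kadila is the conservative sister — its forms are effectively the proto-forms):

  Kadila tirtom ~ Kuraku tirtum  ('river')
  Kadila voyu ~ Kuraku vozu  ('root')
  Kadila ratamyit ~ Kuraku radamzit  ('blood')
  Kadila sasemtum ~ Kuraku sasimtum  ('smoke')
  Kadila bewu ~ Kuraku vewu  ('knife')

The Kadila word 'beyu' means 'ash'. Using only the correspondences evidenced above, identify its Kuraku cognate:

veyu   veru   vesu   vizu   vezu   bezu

vezu

bewu ~ vewu — Kadila b corresponds to Kuraku v word-initially before a front vowel.
voyu ~ vozu — Kadila y corresponds to Kuraku z between vowels (before a back vowel).
Applying these to Kadila 'beyu':
  beyu → veyu   (b→v word-initially before a front vowel)
  veyu → vezu   (y→z between vowels (before a back vowel))
So the Kuraku cognate is 'vezu'.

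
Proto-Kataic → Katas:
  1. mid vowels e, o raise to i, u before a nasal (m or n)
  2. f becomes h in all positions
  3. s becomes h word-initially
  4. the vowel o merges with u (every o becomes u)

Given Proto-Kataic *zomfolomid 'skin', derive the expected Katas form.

zumhulumid

Katas: *zomfolomid
  zomfolomid → zumfolumid   [pre-nasal raising]
  zumfolumid → zumholumid   [unconditioned shift]
  zumholumid (rule 3 does not apply)
  zumholumid → zumhulumid   [vowel merger]
  giving Katas zumhulumid.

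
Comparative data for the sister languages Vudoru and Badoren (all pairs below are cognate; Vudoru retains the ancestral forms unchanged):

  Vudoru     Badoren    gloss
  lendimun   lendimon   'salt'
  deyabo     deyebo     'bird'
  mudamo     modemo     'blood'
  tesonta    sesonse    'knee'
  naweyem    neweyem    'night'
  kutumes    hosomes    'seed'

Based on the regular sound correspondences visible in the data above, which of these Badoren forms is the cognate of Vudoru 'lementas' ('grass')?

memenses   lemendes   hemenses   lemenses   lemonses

lemenses

tesonta ~ sesonse — Vudoru t corresponds to Badoren s after a consonant, before a back vowel.
naweyem ~ neweyem — Vudoru a corresponds to Badoren e after a consonant, before a consonant other than r, m, n, p, b, f, v.
Applying these to Vudoru 'lementas':
  lementas → lemensas   (t→s after a consonant, before a back vowel)
  lemensas → lemenses   (a→e after a consonant, before a consonant other than r, m, n, p, b, f, v)
So the Badoren cognate is 'lemenses'.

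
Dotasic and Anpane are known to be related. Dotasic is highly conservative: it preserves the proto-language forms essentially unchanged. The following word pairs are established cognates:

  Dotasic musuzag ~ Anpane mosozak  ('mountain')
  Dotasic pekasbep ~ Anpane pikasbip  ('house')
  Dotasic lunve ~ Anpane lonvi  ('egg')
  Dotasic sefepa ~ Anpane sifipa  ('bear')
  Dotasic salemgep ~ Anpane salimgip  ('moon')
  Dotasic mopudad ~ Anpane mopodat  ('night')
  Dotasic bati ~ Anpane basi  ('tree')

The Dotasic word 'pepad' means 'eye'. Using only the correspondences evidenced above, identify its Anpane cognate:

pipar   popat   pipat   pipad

pipat

pekasbep ~ pikasbip, sefepa ~ sifipa — Dotasic e corresponds to Anpane i after a consonant, before a labial obstruent.
mopudad ~ mopodat — Dotasic d corresponds to Anpane t word-finally.
Applying these to Dotasic 'pepad':
  pepad → pipad   (e→i after a consonant, before a labial obstruent)
  pipad → pipat   (d→t word-finally)
So the Anpane cognate is 'pipat'.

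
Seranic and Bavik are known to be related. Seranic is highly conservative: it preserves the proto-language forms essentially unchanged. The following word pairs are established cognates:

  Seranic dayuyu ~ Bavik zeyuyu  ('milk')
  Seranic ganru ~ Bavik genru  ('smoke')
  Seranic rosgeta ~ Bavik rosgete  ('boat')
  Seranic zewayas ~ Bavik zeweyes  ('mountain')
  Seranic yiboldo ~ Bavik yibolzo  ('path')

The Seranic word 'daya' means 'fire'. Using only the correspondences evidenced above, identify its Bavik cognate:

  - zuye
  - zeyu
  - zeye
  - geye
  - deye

dayuyu ~ zeyuyu — Seranic d corresponds to Bavik z word-initially before a back vowel.
dayuyu ~ zeyuyu, zewayas ~ zeweyes — Seranic a corresponds to Bavik e after a consonant, before a consonant other than r, m, n, p, b, f, v.
rosgeta ~ rosgete — Seranic a corresponds to Bavik e word-finally.
Applying these to Seranic 'daya':
  daya → zaya   (d→z word-initially before a back vowel)
  zaya → zeya   (a→e after a consonant, before a consonant other than r, m, n, p, b, f, v)
  zeya → zeye   (a→e word-finally)
So the Bavik cognate is 'zeye'.

zeye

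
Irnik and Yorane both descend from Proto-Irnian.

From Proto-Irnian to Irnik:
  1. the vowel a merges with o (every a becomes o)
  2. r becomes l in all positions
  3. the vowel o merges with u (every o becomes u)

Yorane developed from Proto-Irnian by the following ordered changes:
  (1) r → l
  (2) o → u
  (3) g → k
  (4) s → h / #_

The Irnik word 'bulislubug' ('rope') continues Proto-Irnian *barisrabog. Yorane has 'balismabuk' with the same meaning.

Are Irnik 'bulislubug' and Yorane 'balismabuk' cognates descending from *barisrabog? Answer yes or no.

Derive the expected Yorane reflex of *barisrabog:
Yorane: *barisrabog
  barisrabog → balislabog   [unconditioned shift]
  balislabog → balislabug   [vowel merger]
  balislabug → balislabuk   [unconditioned shift]
  balislabuk (rule 4 does not apply)
  giving Yorane balislabuk.
The regular Yorane reflex would be 'balislabuk', but the attested form is 'balismabuk'. The correspondence is irregular, so they are not cognates (the Yorane form has a different source).

no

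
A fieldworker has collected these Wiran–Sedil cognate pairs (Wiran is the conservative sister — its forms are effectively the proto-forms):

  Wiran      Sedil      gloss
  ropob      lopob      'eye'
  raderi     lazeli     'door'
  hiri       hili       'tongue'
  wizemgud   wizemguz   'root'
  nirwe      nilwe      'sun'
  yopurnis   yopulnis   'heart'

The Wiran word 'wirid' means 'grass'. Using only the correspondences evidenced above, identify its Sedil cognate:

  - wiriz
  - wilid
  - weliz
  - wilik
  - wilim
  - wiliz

raderi ~ lazeli, hiri ~ hili — Wiran r corresponds to Sedil l between vowels (before a front vowel).
wizemgud ~ wizemguz — Wiran d corresponds to Sedil z word-finally.
Applying these to Wiran 'wirid':
  wirid → wilid   (r→l between vowels (before a front vowel))
  wilid → wiliz   (d→z word-finally)
So the Sedil cognate is 'wiliz'.

wiliz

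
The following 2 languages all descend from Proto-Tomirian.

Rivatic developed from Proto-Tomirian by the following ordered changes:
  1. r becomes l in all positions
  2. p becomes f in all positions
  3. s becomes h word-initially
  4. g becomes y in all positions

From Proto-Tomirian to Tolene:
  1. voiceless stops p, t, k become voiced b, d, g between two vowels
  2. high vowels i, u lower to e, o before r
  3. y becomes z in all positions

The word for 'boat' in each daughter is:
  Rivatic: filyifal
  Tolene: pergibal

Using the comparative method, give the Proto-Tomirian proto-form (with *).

Position 4: Rivatic has y, Tolene has g. Taking the neighbouring segments as reconstructed: Rivatic y could go back to *g or *y; Tolene g can only go back to *g — the one source consistent with every daughter is *g.
Position 6: Rivatic has f, Tolene has b. Taking the neighbouring segments as reconstructed: Rivatic f could go back to *p or *f; Tolene b could go back to *p or *b — the one source consistent with every daughter is *p.
Position 2: Rivatic has i, Tolene has e. Rivatic preserves i here (none of its changes turn any other segment into i), so the proto-segment is *i.
Verify the candidate proto-form against each daughter:
Rivatic: start from *pirgipal.
  rule 1 (unconditioned shift): pirgipal → pilgipal
  rule 2 (unconditioned shift): pilgipal → filgifal
  rule 3: no change — filgifal
  rule 4 (unconditioned shift): filgifal → filyifal
  ⇒ Rivatic filyifal
Tolene: *pirgipal > pirgibal > pergibal  (by intervocalic voicing, pre-rhotic lowering)
*pirgipal is the unique common source.

*pirgipal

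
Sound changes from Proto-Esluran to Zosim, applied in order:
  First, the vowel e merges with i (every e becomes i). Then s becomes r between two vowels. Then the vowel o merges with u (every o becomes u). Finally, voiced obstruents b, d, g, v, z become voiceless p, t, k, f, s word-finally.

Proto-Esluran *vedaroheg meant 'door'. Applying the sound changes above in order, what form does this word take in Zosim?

vidaruhik

Zosim: start from *vedaroheg.
  rule 1 (vowel merger): vedaroheg → vidarohig
  rule 2: no change — vidarohig
  rule 3 (vowel merger): vidarohig → vidaruhig
  rule 4 (final devoicing): vidaruhig → vidaruhik
  ⇒ Zosim vidaruhik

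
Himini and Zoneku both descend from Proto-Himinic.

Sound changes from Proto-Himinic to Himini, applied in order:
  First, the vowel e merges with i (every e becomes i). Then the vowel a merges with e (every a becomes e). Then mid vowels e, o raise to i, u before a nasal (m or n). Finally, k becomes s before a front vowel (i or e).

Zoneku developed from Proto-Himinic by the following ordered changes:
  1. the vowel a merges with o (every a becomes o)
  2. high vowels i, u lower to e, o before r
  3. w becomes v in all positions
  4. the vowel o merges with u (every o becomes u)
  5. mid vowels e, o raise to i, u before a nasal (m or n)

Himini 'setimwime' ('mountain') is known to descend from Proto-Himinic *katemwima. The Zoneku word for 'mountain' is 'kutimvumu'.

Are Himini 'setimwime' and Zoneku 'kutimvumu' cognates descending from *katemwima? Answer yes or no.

Derive the expected Zoneku reflex of *katemwima:
Zoneku: *katemwima > kotemwimo > kotemvimo > kutemvimu > kutimvimu  (by vowel merger, unconditioned shift, vowel merger, pre-nasal raising)
The regular Zoneku reflex would be 'kutimvimu', but the attested form is 'kutimvumu'. The correspondence is irregular, so they are not cognates (the Zoneku form has a different source).

no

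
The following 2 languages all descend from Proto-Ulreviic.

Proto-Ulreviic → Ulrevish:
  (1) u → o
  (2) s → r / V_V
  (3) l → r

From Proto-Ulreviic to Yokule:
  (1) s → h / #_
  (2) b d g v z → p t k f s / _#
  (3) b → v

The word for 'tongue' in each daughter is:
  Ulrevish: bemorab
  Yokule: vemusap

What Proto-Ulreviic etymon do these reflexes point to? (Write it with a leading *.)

Position 5: Ulrevish has r, Yokule has s. Taking the neighbouring segments as reconstructed: Ulrevish r could go back to *s or *l or *r; Yokule s can only go back to *s — the one source consistent with every daughter is *s.
Position 7: Ulrevish has b, Yokule has p. Ulrevish preserves b here (none of its changes turn any other segment into b), so the proto-segment is *b.
Position 4: Ulrevish has o, Yokule has u. Yokule preserves u here (none of its changes turn any other segment into u), so the proto-segment is *u.
This points to *bemusab. Verify forward in each daughter:
Ulrevish: start from *bemusab.
  rule 1 (vowel merger): bemusab → bemosab
  rule 2 (rhotacism): bemosab → bemorab
  rule 3: no change — bemorab
  ⇒ Ulrevish bemorab
Yokule: *bemusab
  bemusab (rule 1 does not apply)
  bemusab → bemusap   [final devoicing]
  bemusap → vemusap   [unconditioned shift]
  giving Yokule vemusap.
No other proto-form is consistent with every reflex, so the reconstruction is *bemusab.

*bemusab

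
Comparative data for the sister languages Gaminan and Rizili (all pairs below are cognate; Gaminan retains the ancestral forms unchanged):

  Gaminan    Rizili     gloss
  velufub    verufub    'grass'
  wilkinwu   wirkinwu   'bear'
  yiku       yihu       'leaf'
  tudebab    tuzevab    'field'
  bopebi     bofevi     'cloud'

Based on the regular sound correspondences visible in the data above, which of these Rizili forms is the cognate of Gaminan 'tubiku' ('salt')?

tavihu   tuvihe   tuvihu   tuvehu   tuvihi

bopebi ~ bofevi — Gaminan b corresponds to Rizili v between vowels (before a front vowel).
yiku ~ yihu — Gaminan k corresponds to Rizili h between vowels (before a back vowel).
Applying these to Gaminan 'tubiku':
  tubiku → tuviku   (b→v between vowels (before a front vowel))
  tuviku → tuvihu   (k→h between vowels (before a back vowel))
So the Rizili cognate is 'tuvihu'.

tuvihu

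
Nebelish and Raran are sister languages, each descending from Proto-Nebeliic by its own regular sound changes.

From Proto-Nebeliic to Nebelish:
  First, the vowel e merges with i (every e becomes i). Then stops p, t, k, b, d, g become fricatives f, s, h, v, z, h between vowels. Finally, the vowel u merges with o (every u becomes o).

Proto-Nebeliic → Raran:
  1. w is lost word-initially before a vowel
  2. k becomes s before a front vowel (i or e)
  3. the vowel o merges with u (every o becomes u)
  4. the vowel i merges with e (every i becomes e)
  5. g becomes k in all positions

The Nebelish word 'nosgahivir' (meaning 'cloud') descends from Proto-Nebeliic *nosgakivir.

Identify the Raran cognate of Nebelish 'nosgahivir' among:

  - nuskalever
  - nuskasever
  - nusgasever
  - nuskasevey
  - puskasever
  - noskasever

nuskasever

Raran: *nosgakivir > nosgasivir > nusgasivir > nusgasever > nuskasever  (by palatalisation, vowel merger, vowel merger, unconditioned shift)
The other candidates each miss or misapply at least one Raran change.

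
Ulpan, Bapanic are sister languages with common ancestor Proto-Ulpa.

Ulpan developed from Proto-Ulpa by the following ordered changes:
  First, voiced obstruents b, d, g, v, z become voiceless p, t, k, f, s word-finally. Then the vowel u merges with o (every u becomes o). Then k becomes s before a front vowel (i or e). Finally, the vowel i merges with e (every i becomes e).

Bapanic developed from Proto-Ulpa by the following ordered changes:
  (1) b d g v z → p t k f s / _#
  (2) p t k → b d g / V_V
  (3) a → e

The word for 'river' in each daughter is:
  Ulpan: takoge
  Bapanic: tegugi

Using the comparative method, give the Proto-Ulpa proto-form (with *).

Position 3: Ulpan has k, Bapanic has g. Taking the neighbouring segments as reconstructed: Ulpan k can only go back to *k; Bapanic g could go back to *k or *g — the one source consistent with every daughter is *k.
Position 6: Ulpan has e, Bapanic has i. Bapanic preserves i here (none of its changes turn any other segment into i), so the proto-segment is *i.
Continuing position by position gives *takugi; check it forward:
Ulpan: start from *takugi.
  rule 1: no change — takugi
  rule 2 (vowel merger): takugi → takogi
  rule 3: no change — takogi
  rule 4 (vowel merger): takogi → takoge
  ⇒ Ulpan takoge
Bapanic: *takugi > tagugi > tegugi  (by intervocalic voicing, vowel merger)
*takugi is the unique common source.

*takugi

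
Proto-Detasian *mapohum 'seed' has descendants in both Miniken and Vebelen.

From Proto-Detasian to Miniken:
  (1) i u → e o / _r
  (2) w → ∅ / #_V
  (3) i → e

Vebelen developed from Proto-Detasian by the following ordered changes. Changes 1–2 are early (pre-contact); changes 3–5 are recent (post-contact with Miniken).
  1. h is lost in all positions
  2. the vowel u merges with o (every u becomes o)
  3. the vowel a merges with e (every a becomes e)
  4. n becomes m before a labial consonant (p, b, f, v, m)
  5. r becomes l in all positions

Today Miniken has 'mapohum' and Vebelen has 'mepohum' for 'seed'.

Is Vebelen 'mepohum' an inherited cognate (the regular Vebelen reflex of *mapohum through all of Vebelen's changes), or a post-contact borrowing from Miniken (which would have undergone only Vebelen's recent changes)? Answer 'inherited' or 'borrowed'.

borrowed

If inherited, *mapohum would pass through all of Vebelen's changes:
Vebelen: *mapohum
  mapohum → mapoum   [h-loss]
  mapoum → mapoom   [vowel merger]
  mapoom → mepoom   [vowel merger]
  mepoom (rule 4 does not apply)
  mepoom (rule 5 does not apply)
  giving Vebelen mepoom.
If borrowed from Miniken 'mapohum' after the early changes, it would undergo only the recent ones:
  rule 3 (vowel merger): mapohum → mepohum
  rule 4 (nasal place assimilation): no change (mepohum)
  rule 5 (unconditioned shift): no change (mepohum)
  ⇒ as a loan: mepohum
Vebelen 'mepohum' matches the loan outcome 'mepohum', not the inherited 'mepoom' — it skipped the early Vebelen changes, so it was borrowed from Miniken.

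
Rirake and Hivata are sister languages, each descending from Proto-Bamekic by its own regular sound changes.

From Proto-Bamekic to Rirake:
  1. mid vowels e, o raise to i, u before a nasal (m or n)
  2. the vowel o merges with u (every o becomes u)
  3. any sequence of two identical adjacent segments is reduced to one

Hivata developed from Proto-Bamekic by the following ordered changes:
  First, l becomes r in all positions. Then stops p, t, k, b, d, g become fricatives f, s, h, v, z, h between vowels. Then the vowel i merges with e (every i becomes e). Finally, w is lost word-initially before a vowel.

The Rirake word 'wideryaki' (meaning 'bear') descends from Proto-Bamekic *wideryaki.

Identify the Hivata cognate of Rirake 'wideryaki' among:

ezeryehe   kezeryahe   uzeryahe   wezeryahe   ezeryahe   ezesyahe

ezeryahe

Hivata: *wideryaki
  wideryaki (rule 1 does not apply)
  wideryaki → wizeryahi   [intervocalic lenition]
  wizeryahi → wezeryahe   [vowel merger]
  wezeryahe → ezeryahe   [glide loss]
  giving Hivata ezeryahe.
Among the options, 'ezeryahe' alone shows every Hivata change applied in order.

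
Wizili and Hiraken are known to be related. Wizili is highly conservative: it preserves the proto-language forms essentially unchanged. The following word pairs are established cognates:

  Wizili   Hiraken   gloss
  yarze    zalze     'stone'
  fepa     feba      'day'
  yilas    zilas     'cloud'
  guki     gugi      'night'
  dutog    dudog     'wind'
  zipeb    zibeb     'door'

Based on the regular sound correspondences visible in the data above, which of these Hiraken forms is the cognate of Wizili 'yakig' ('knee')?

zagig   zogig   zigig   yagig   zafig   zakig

zagig

yarze ~ zalze — Wizili y corresponds to Hiraken z word-initially before a back vowel.
guki ~ gugi — Wizili k corresponds to Hiraken g between vowels (before a front vowel).
Applying these to Wizili 'yakig':
  yakig → zakig   (y→z word-initially before a back vowel)
  zakig → zagig   (k→g between vowels (before a front vowel))
So the Hiraken cognate is 'zagig'.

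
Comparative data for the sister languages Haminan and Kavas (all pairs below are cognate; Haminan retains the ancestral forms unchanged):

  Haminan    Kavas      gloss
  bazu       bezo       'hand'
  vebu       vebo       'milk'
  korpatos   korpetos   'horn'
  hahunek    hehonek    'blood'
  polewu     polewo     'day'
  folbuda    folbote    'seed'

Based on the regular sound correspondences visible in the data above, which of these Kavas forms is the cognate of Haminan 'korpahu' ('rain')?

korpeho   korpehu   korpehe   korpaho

korpeho

bazu ~ bezo, korpatos ~ korpetos — Haminan a corresponds to Kavas e after a consonant, before a consonant other than r, m, n, p, b, f, v.
bazu ~ bezo, vebu ~ vebo — Haminan u corresponds to Kavas o word-finally.
Applying these to Haminan 'korpahu':
  korpahu → korpehu   (a→e after a consonant, before a consonant other than r, m, n, p, b, f, v)
  korpehu → korpeho   (u→o word-finally)
So the Kavas cognate is 'korpeho'.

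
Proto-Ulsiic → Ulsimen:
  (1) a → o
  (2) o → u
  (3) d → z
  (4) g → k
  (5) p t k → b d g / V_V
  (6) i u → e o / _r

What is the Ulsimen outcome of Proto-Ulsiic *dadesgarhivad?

Ulsimen: *dadesgarhivad > dodesgorhivod > dudesgurhivud > zuzesgurhivuz > zuzeskurhivuz > zuzeskorhivuz  (by vowel merger, vowel merger, unconditioned shift, unconditioned shift, pre-rhotic lowering)

zuzeskorhivuz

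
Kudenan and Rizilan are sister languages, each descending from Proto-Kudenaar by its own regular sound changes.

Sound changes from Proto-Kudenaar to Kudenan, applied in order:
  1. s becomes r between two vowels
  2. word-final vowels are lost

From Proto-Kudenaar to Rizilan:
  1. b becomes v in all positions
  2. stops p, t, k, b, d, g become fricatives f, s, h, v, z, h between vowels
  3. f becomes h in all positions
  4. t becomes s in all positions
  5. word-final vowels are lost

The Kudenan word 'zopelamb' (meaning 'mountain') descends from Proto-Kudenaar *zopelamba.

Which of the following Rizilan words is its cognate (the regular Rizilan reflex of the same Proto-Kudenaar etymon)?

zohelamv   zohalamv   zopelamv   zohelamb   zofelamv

Rizilan: start from *zopelamba.
  rule 1 (unconditioned shift): zopelamba → zopelamva
  rule 2 (intervocalic lenition): zopelamva → zofelamva
  rule 3 (unconditioned shift): zofelamva → zohelamva
  rule 4: no change — zohelamva
  rule 5 (apocope): zohelamva → zohelamv
  ⇒ Rizilan zohelamv
Only 'zohelamv' matches the regular Rizilan development of *zopelamba.

zohelamv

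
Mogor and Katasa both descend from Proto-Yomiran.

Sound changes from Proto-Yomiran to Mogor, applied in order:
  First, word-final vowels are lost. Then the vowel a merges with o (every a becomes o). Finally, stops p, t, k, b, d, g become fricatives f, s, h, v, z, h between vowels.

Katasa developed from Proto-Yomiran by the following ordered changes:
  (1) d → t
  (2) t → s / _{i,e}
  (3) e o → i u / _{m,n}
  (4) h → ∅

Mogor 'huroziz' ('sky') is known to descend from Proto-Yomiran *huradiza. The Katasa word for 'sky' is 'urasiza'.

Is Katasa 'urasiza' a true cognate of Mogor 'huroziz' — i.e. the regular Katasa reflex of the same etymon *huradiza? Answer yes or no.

Derive the expected Katasa reflex of *huradiza:
Katasa: *huradiza
  huradiza → huratiza   [unconditioned shift]
  huratiza → hurasiza   [palatalisation]
  hurasiza (rule 3 does not apply)
  hurasiza → urasiza   [h-loss]
  giving Katasa urasiza.
Katasa 'urasiza' matches the regular reflex exactly, so the pair is cognate.

yes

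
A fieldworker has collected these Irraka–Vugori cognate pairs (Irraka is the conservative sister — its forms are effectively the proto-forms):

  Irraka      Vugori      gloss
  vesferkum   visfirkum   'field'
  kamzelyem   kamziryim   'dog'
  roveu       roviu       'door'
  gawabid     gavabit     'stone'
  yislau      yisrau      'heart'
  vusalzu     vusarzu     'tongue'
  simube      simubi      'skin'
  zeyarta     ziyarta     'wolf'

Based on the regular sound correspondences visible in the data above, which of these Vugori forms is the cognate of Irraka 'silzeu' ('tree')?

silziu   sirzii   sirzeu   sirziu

kamzelyem ~ kamziryim, vusalzu ~ vusarzu — Irraka l corresponds to Vugori r after a vowel, before a consonant other than r, m, n, p, b, f, v.
roveu ~ roviu — Irraka e corresponds to Vugori i after a consonant, before a back vowel.
Applying these to Irraka 'silzeu':
  silzeu → sirzeu   (l→r after a vowel, before a consonant other than r, m, n, p, b, f, v)
  sirzeu → sirziu   (e→i after a consonant, before a back vowel)
So the Vugori cognate is 'sirziu'.

sirziu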